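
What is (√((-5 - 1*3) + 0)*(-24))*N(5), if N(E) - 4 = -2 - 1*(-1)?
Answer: -144*I*√2 ≈ -203.65*I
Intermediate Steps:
N(E) = 3 (N(E) = 4 + (-2 - 1*(-1)) = 4 + (-2 + 1) = 4 - 1 = 3)
(√((-5 - 1*3) + 0)*(-24))*N(5) = (√((-5 - 1*3) + 0)*(-24))*3 = (√((-5 - 3) + 0)*(-24))*3 = (√(-8 + 0)*(-24))*3 = (√(-8)*(-24))*3 = ((2*I*√2)*(-24))*3 = -48*I*√2*3 = -144*I*√2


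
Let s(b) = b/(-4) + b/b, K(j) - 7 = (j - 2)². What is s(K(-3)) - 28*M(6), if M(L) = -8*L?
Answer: 1337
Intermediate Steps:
K(j) = 7 + (-2 + j)² (K(j) = 7 + (j - 2)² = 7 + (-2 + j)²)
s(b) = 1 - b/4 (s(b) = b*(-¼) + 1 = -b/4 + 1 = 1 - b/4)
s(K(-3)) - 28*M(6) = (1 - (7 + (-2 - 3)²)/4) - (-224)*6 = (1 - (7 + (-5)²)/4) - 28*(-48) = (1 - (7 + 25)/4) + 1344 = (1 - ¼*32) + 1344 = (1 - 8) + 1344 = -7 + 1344 = 1337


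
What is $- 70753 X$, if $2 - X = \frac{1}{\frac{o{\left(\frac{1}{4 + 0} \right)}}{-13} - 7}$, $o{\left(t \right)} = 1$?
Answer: $- \frac{13938341}{92} \approx -1.515 \cdot 10^{5}$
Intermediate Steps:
$X = \frac{197}{92}$ ($X = 2 - \frac{1}{1 \frac{1}{-13} - 7} = 2 - \frac{1}{1 \left(- \frac{1}{13}\right) - 7} = 2 - \frac{1}{- \frac{1}{13} - 7} = 2 - \frac{1}{- \frac{92}{13}} = 2 - - \frac{13}{92} = 2 + \frac{13}{92} = \frac{197}{92} \approx 2.1413$)
$- 70753 X = \left(-70753\right) \frac{197}{92} = - \frac{13938341}{92}$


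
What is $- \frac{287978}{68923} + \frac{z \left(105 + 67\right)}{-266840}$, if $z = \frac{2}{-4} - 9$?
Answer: $- \frac{38365714669}{9195706660} \approx -4.1721$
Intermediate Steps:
$z = - \frac{19}{2}$ ($z = 2 \left(- \frac{1}{4}\right) - 9 = - \frac{1}{2} - 9 = - \frac{19}{2} \approx -9.5$)
$- \frac{287978}{68923} + \frac{z \left(105 + 67\right)}{-266840} = - \frac{287978}{68923} + \frac{\left(- \frac{19}{2}\right) \left(105 + 67\right)}{-266840} = \left(-287978\right) \frac{1}{68923} + \left(- \frac{19}{2}\right) 172 \left(- \frac{1}{266840}\right) = - \frac{287978}{68923} - - \frac{817}{133420} = - \frac{287978}{68923} + \frac{817}{133420} = - \frac{38365714669}{9195706660}$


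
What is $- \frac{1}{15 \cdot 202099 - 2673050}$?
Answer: $- \frac{1}{358435} \approx -2.7899 \cdot 10^{-6}$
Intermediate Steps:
$- \frac{1}{15 \cdot 202099 - 2673050} = - \frac{1}{3031485 - 2673050} = - \frac{1}{358435}$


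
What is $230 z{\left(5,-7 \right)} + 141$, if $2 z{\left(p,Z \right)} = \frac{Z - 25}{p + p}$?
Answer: $-227$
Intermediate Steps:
$z{\left(p,Z \right)} = \frac{-25 + Z}{4 p}$ ($z{\left(p,Z \right)} = \frac{\left(Z - 25\right) \frac{1}{p + p}}{2} = \frac{\left(-25 + Z\right) \frac{1}{2 p}}{2} = \frac{\frac{1}{2} \frac{1}{p} \left(-25 + Z\right)}{2} = \frac{-25 + Z}{4 p}$)
$230 z{\left(5,-7 \right)} + 141 = 230 \frac{-25 - 7}{4 \cdot 5} + 141 = 230 \cdot \frac{1}{4} \cdot \frac{1}{5} \left(-32\right) + 141 = 230 \left(- \frac{8}{5}\right) + 141 = -368 + 141 = -227$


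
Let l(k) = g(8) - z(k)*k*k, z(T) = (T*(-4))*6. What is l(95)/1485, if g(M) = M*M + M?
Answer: 6859024/495 ≈ 13857.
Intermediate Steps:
g(M) = M + M**2 (g(M) = M**2 + M = M + M**2)
z(T) = -24*T (z(T) = -4*T*6 = -24*T)
l(k) = 72 + 24*k**3 (l(k) = 8*(1 + 8) - (-24*k)*k*k = 8*9 - (-24*k**2)*k = 72 - (-24)*k**3 = 72 + 24*k**3)
l(95)/1485 = (72 + 24*95**3)/1485 = (72 + 24*857375)*(1/1485) = (72 + 20577000)*(1/1485) = 20577072*(1/1485) = 6859024/495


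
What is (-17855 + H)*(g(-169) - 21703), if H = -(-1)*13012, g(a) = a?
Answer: 105926096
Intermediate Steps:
H = 13012 (H = -1*(-13012) = 13012)
(-17855 + H)*(g(-169) - 21703) = (-17855 + 13012)*(-169 - 21703) = -4843*(-21872) = 105926096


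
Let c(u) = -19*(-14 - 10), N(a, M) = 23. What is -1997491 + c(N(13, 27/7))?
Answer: -1997035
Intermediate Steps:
c(u) = 456 (c(u) = -19*(-24) = 456)
-1997491 + c(N(13, 27/7)) = -1997491 + 456 = -1997035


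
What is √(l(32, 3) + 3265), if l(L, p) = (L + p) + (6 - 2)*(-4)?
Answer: 2*√821 ≈ 57.306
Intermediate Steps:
l(L, p) = -16 + L + p (l(L, p) = (L + p) + 4*(-4) = (L + p) - 16 = -16 + L + p)
√(l(32, 3) + 3265) = √((-16 + 32 + 3) + 3265) = √(19 + 3265) = √3284 = 2*√821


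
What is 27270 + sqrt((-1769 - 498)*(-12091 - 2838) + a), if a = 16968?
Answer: 27270 + sqrt(33861011) ≈ 33089.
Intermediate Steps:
27270 + sqrt((-1769 - 498)*(-12091 - 2838) + a) = 27270 + sqrt((-1769 - 498)*(-12091 - 2838) + 16968) = 27270 + sqrt(-2267*(-14929) + 16968) = 27270 + sqrt(33844043 + 16968) = 27270 + sqrt(33861011)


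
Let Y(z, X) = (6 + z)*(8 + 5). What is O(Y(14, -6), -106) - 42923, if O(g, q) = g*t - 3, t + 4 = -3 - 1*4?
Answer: -45786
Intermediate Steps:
t = -11 (t = -4 + (-3 - 1*4) = -4 + (-3 - 4) = -4 - 7 = -11)
Y(z, X) = 78 + 13*z (Y(z, X) = (6 + z)*13 = 78 + 13*z)
O(g, q) = -3 - 11*g (O(g, q) = g*(-11) - 3 = -11*g - 3 = -3 - 11*g)
O(Y(14, -6), -106) - 42923 = (-3 - 11*(78 + 13*14)) - 42923 = (-3 - 11*(78 + 182)) - 42923 = (-3 - 11*260) - 42923 = (-3 - 2860) - 42923 = -2863 - 42923 = -45786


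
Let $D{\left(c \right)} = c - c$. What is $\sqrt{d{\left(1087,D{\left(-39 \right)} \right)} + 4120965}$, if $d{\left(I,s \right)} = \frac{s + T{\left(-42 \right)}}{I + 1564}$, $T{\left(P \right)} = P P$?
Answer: $\frac{3 \sqrt{3217925180481}}{2651} \approx 2030.0$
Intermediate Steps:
$T{\left(P \right)} = P^{2}$
$D{\left(c \right)} = 0$
$d{\left(I,s \right)} = \frac{1764 + s}{1564 + I}$ ($d{\left(I,s \right)} = \frac{s + \left(-42\right)^{2}}{I + 1564} = \frac{s + 1764}{1564 + I} = \frac{1764 + s}{1564 + I}$)
$\sqrt{d{\left(1087,D{\left(-39 \right)} \right)} + 4120965} = \sqrt{\frac{1764 + 0}{1564 + 1087} + 4120965} = \sqrt{\frac{1}{2651} \cdot 1764 + 4120965} = \sqrt{\frac{1764}{2651} + 4120965} = \sqrt{\frac{10924679979}{2651}} = \frac{3 \sqrt{3217925180481}}{2651}$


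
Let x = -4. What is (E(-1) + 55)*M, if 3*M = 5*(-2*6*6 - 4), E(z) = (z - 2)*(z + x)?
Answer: -26600/3 ≈ -8866.7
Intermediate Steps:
E(z) = (-4 + z)*(-2 + z) (E(z) = (z - 2)*(z - 4) = (-2 + z)*(-4 + z) = (-4 + z)*(-2 + z))
M = -380/3 (M = (5*(-2*6*6 - 4))/3 = (5*(-12*6 - 4))/3 = (5*(-72 - 4))/3 = (5*(-76))/3 = (⅓)*(-380) = -380/3 ≈ -126.67)
(E(-1) + 55)*M = ((8 + (-1)² - 6*(-1)) + 55)*(-380/3) = ((8 + 1 + 6) + 55)*(-380/3) = (15 + 55)*(-380/3) = 70*(-380/3) = -26600/3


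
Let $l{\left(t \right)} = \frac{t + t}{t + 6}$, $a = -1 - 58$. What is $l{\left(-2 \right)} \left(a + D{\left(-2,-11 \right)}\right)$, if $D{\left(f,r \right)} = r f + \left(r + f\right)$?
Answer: $50$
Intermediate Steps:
$a = -59$
$l{\left(t \right)} = \frac{2 t}{6 + t}$
$D{\left(f,r \right)} = f + r + f r$ ($D{\left(f,r \right)} = f r + \left(f + r\right) = f + r + f r$)
$l{\left(-2 \right)} \left(a + D{\left(-2,-11 \right)}\right) = 2 \left(-2\right) \frac{1}{6 - 2} \left(-59 - -9\right) = 2 \left(-2\right) \frac{1}{4} \left(-59 - -9\right) = 2 \left(-2\right) \frac{1}{4} \left(-59 + 9\right) = \left(-1\right) \left(-50\right) = 50$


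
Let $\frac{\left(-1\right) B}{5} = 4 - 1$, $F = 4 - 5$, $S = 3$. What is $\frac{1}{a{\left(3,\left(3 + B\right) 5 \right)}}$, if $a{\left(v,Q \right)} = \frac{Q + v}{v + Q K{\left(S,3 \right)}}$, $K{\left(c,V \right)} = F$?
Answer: $- \frac{21}{19} \approx -1.1053$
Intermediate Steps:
$F = -1$ ($F = 4 - 5 = -1$)
$B = -15$ ($B = - 5 \left(4 - 1\right) = \left(-5\right) 3 = -15$)
$K{\left(c,V \right)} = -1$
$a{\left(v,Q \right)} = \frac{Q + v}{v - Q}$ ($a{\left(v,Q \right)} = \frac{Q + v}{v + Q \left(-1\right)} = \frac{Q + v}{v - Q}$)
$\frac{1}{a{\left(3,\left(3 + B\right) 5 \right)}} = \frac{1}{\frac{1}{3 - \left(3 - 15\right) 5} \left(\left(3 - 15\right) 5 + 3\right)} = \frac{1}{\frac{1}{3 - \left(-12\right) 5} \left(\left(-12\right) 5 + 3\right)} = \frac{1}{\frac{1}{3 - -60} \left(-60 + 3\right)} = \frac{1}{\frac{1}{3 + 60} \left(-57\right)} = \frac{1}{\frac{1}{63} \left(-57\right)} = \frac{1}{- \frac{19}{21}} = - \frac{21}{19}$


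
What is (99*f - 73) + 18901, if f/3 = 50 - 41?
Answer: 21501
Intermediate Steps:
f = 27 (f = 3*(50 - 41) = 3*9 = 27)
(99*f - 73) + 18901 = (99*27 - 73) + 18901 = (2673 - 73) + 18901 = 2600 + 18901 = 21501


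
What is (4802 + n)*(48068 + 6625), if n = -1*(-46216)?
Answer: 2790327474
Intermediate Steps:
n = 46216
(4802 + n)*(48068 + 6625) = (4802 + 46216)*(48068 + 6625) = 51018*54693 = 2790327474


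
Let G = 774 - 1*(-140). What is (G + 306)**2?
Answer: 1488400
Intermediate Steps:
G = 914 (G = 774 + 140 = 914)
(G + 306)**2 = (914 + 306)**2 = 1220**2 = 1488400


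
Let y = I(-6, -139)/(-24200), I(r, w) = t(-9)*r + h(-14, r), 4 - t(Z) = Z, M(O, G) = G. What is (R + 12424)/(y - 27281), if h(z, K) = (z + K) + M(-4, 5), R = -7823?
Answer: -111344200/660200107 ≈ -0.16865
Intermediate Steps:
h(z, K) = 5 + K + z (h(z, K) = (z + K) + 5 = (K + z) + 5 = 5 + K + z)
t(Z) = 4 - Z
I(r, w) = -9 + 14*r (I(r, w) = (4 - 1*(-9))*r + (5 + r - 14) = (4 + 9)*r + (-9 + r) = 13*r + (-9 + r) = -9 + 14*r)
y = 93/24200 (y = (-9 + 14*(-6))/(-24200) = (-9 - 84)*(-1/24200) = -93*(-1/24200) = 93/24200 ≈ 0.0038430)
(R + 12424)/(y - 27281) = (-7823 + 12424)/(93/24200 - 27281) = 4601/(-660200107/24200) = 4601*(-24200/660200107) = -111344200/660200107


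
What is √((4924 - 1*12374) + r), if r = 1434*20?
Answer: √21230 ≈ 145.71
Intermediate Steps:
r = 28680
√((4924 - 1*12374) + r) = √((4924 - 1*12374) + 28680) = √((4924 - 12374) + 28680) = √(-7450 + 28680) = √21230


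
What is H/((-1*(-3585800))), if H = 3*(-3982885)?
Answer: -2389731/717160 ≈ -3.3322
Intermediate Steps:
H = -11948655
H/((-1*(-3585800))) = -11948655/((-1*(-3585800))) = -11948655/3585800 = -11948655*1/3585800 = -2389731/717160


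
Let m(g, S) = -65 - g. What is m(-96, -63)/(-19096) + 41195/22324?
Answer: 6338449/3437896 ≈ 1.8437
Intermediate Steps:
m(-96, -63)/(-19096) + 41195/22324 = (-65 - 1*(-96))/(-19096) + 41195/22324 = (-65 + 96)*(-1/19096) + 41195*(1/22324) = 31*(-1/19096) + 41195/22324 = -1/616 + 41195/22324 = 6338449/3437896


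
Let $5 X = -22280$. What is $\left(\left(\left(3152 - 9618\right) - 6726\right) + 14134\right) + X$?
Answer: $-3514$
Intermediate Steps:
$X = -4456$ ($X = \frac{1}{5} \left(-22280\right) = -4456$)
$\left(\left(\left(3152 - 9618\right) - 6726\right) + 14134\right) + X = \left(\left(\left(3152 - 9618\right) - 6726\right) + 14134\right) - 4456 = \left(\left(-6466 - 6726\right) + 14134\right) - 4456 = \left(-13192 + 14134\right) - 4456 = 942 - 4456 = -3514$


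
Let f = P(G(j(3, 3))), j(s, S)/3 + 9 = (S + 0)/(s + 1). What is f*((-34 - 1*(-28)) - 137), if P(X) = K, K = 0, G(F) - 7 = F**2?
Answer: 0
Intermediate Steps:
j(s, S) = -27 + 3*S/(1 + s) (j(s, S) = -27 + 3*((S + 0)/(s + 1)) = -27 + 3*(S/(1 + s)) = -27 + 3*S/(1 + s))
G(F) = 7 + F**2
P(X) = 0
f = 0
f*((-34 - 1*(-28)) - 137) = 0*((-34 - 1*(-28)) - 137) = 0*((-34 + 28) - 137) = 0*(-6 - 137) = 0*(-143) = 0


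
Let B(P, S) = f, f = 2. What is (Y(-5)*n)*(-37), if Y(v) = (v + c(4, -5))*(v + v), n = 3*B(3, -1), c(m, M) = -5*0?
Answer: -11100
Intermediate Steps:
B(P, S) = 2
c(m, M) = 0
n = 6 (n = 3*2 = 6)
Y(v) = 2*v**2 (Y(v) = (v + 0)*(v + v) = v*(2*v) = 2*v**2)
(Y(-5)*n)*(-37) = ((2*(-5)**2)*6)*(-37) = ((2*25)*6)*(-37) = (50*6)*(-37) = 300*(-37) = -11100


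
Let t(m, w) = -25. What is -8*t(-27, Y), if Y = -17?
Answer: 200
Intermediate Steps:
-8*t(-27, Y) = -8*(-25) = 200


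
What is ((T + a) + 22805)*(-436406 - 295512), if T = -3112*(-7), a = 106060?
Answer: -110262714782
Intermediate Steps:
T = 21784
((T + a) + 22805)*(-436406 - 295512) = ((21784 + 106060) + 22805)*(-436406 - 295512) = (127844 + 22805)*(-731918) = 150649*(-731918) = -110262714782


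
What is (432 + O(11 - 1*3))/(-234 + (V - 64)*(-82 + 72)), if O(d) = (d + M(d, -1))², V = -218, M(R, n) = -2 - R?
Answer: 218/1293 ≈ 0.16860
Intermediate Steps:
O(d) = 4 (O(d) = (d + (-2 - d))² = (-2)² = 4)
(432 + O(11 - 1*3))/(-234 + (V - 64)*(-82 + 72)) = (432 + 4)/(-234 + (-218 - 64)*(-82 + 72)) = 436/(-234 - 282*(-10)) = 436/(-234 + 2820) = 436/2586 = 436*(1/2586) = 218/1293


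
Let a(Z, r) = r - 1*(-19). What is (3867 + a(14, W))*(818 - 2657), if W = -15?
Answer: -7118769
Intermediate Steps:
a(Z, r) = 19 + r (a(Z, r) = r + 19 = 19 + r)
(3867 + a(14, W))*(818 - 2657) = (3867 + (19 - 15))*(818 - 2657) = (3867 + 4)*(-1839) = 3871*(-1839) = -7118769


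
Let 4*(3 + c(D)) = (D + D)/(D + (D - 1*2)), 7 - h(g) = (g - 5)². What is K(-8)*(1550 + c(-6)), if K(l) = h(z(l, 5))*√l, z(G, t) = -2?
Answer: -129966*I*√2 ≈ -1.838e+5*I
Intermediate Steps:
h(g) = 7 - (-5 + g)² (h(g) = 7 - (g - 5)² = 7 - (-5 + g)²)
c(D) = -3 + D/(2*(-2 + 2*D)) (c(D) = -3 + ((D + D)/(D + (D - 1*2)))/4 = -3 + ((2*D)/(D + (D - 2)))/4 = -3 + ((2*D)/(D + (-2 + D)))/4 = -3 + ((2*D)/(-2 + 2*D))/4 = -3 + (2*D/(-2 + 2*D))/4 = -3 + D/(2*(-2 + 2*D)))
K(l) = -42*√l (K(l) = (7 - (-5 - 2)²)*√l = (7 - 1*(-7)²)*√l = (7 - 1*49)*√l = (7 - 49)*√l = -42*√l)
K(-8)*(1550 + c(-6)) = (-84*I*√2)*(1550 + (12 - 11*(-6))/(4*(-1 - 6))) = (-84*I*√2)*(1550 + (¼)*(12 + 66)/(-7)) = (-84*I*√2)*(1550 + (¼)*(-⅐)*78) = (-84*I*√2)*(1550 - 39/14) = -84*I*√2*(21661/14) = -129966*I*√2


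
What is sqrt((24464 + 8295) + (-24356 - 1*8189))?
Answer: sqrt(214) ≈ 14.629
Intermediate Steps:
sqrt((24464 + 8295) + (-24356 - 1*8189)) = sqrt(32759 + (-24356 - 8189)) = sqrt(32759 - 32545) = sqrt(214)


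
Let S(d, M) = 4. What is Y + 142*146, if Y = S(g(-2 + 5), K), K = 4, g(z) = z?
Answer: 20736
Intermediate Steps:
Y = 4
Y + 142*146 = 4 + 142*146 = 4 + 20732 = 20736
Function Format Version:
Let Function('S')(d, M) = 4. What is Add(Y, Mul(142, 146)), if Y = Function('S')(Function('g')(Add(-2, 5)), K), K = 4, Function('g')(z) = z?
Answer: 20736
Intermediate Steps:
Y = 4
Add(Y, Mul(142, 146)) = Add(4, Mul(142, 146)) = Add(4, 20732) = 20736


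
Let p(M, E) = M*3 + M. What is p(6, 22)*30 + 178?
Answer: 898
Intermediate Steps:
p(M, E) = 4*M (p(M, E) = 3*M + M = 4*M)
p(6, 22)*30 + 178 = (4*6)*30 + 178 = 24*30 + 178 = 720 + 178 = 898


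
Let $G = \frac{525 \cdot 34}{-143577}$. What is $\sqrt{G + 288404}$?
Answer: $\frac{\sqrt{13481314866426}}{6837} \approx 537.03$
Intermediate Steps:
$G = - \frac{850}{6837}$ ($G = 17850 \left(- \frac{1}{143577}\right) = - \frac{850}{6837} \approx -0.12432$)
$\sqrt{G + 288404} = \sqrt{- \frac{850}{6837} + 288404} = \sqrt{\frac{1971817298}{6837}} = \frac{\sqrt{13481314866426}}{6837}$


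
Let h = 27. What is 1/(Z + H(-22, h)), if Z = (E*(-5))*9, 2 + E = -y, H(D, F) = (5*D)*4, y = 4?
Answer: -1/170 ≈ -0.0058824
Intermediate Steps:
H(D, F) = 20*D
E = -6 (E = -2 - 1*4 = -2 - 4 = -6)
Z = 270 (Z = -6*(-5)*9 = 30*9 = 270)
1/(Z + H(-22, h)) = 1/(270 + 20*(-22)) = 1/(270 - 440) = 1/(-170) = -1/170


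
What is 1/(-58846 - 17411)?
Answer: -1/76257 ≈ -1.3114e-5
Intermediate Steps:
1/(-58846 - 17411) = 1/(-76257) = -1/76257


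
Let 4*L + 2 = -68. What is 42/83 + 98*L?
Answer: -142303/83 ≈ -1714.5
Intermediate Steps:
L = -35/2 (L = -½ + (¼)*(-68) = -½ - 17 = -35/2 ≈ -17.500)
42/83 + 98*L = 42/83 + 98*(-35/2) = 42*(1/83) - 1715 = 42/83 - 1715 = -142303/83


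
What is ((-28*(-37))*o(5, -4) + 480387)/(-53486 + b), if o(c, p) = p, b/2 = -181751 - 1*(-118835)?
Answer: -476243/179318 ≈ -2.6559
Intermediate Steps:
b = -125832 (b = 2*(-181751 - 1*(-118835)) = 2*(-181751 + 118835) = 2*(-62916) = -125832)
((-28*(-37))*o(5, -4) + 480387)/(-53486 + b) = (-28*(-37)*(-4) + 480387)/(-53486 - 125832) = (1036*(-4) + 480387)/(-179318) = (-4144 + 480387)*(-1/179318) = 476243*(-1/179318) = -476243/179318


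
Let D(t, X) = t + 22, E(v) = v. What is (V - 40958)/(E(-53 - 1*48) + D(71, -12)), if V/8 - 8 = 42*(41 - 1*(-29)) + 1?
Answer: 8683/4 ≈ 2170.8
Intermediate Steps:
D(t, X) = 22 + t
V = 23592 (V = 64 + 8*(42*(41 - 1*(-29)) + 1) = 64 + 8*(42*(41 + 29) + 1) = 64 + 8*(42*70 + 1) = 64 + 8*(2940 + 1) = 64 + 8*2941 = 64 + 23528 = 23592)
(V - 40958)/(E(-53 - 1*48) + D(71, -12)) = (23592 - 40958)/((-53 - 1*48) + (22 + 71)) = -17366/((-53 - 48) + 93) = -17366/(-101 + 93) = -17366/(-8) = -17366*(-⅛) = 8683/4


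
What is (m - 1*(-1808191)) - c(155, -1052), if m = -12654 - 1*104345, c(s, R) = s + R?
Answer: 1692089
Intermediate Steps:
c(s, R) = R + s
m = -116999 (m = -12654 - 104345 = -116999)
(m - 1*(-1808191)) - c(155, -1052) = (-116999 - 1*(-1808191)) - (-1052 + 155) = (-116999 + 1808191) - 1*(-897) = 1691192 + 897 = 1692089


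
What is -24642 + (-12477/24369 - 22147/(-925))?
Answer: -184978390544/7513775 ≈ -24619.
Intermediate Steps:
-24642 + (-12477/24369 - 22147/(-925)) = -24642 + (-12477*1/24369 - 22147*(-1/925)) = -24642 + (-4159/8123 + 22147/925) = -24642 + 176053006/7513775 = -184978390544/7513775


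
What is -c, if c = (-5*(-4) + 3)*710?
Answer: -16330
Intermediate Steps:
c = 16330 (c = (20 + 3)*710 = 23*710 = 16330)
-c = -1*16330 = -16330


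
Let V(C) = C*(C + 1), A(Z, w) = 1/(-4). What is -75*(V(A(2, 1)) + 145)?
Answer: -173775/16 ≈ -10861.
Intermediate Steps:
A(Z, w) = -¼
V(C) = C*(1 + C)
-75*(V(A(2, 1)) + 145) = -75*(-(1 - ¼)/4 + 145) = -75*(-¼*¾ + 145) = -75*(-3/16 + 145) = -75*2317/16 = -173775/16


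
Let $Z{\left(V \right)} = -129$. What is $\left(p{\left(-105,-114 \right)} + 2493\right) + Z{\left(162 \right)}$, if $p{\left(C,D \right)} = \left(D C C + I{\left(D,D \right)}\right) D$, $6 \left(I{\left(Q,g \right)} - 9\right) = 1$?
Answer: $143282219$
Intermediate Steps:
$I{\left(Q,g \right)} = \frac{55}{6}$ ($I{\left(Q,g \right)} = 9 + \frac{1}{6} \cdot 1 = 9 + \frac{1}{6} = \frac{55}{6}$)
$p{\left(C,D \right)} = D \left(\frac{55}{6} + D C^{2}\right)$ ($p{\left(C,D \right)} = \left(D C C + \frac{55}{6}\right) D = \left(C D C + \frac{55}{6}\right) D = \left(D C^{2} + \frac{55}{6}\right) D = \left(\frac{55}{6} + D C^{2}\right) D = D \left(\frac{55}{6} + D C^{2}\right)$)
$\left(p{\left(-105,-114 \right)} + 2493\right) + Z{\left(162 \right)} = \left(\frac{1}{6} \left(-114\right) \left(55 + 6 \left(-114\right) \left(-105\right)^{2}\right) + 2493\right) - 129 = \left(\frac{1}{6} \left(-114\right) \left(55 + 6 \left(-114\right) 11025\right) + 2493\right) - 129 = \left(\frac{1}{6} \left(-114\right) \left(55 - 7541100\right) + 2493\right) - 129 = \left(\frac{1}{6} \left(-114\right) \left(-7541045\right) + 2493\right) - 129 = \left(143279855 + 2493\right) - 129 = 143282348 - 129 = 143282219$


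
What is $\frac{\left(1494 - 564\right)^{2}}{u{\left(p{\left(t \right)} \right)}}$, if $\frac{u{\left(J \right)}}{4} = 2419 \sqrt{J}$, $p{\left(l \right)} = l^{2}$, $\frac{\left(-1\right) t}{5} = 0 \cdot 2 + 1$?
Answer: $\frac{43245}{2419} \approx 17.877$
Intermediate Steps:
$t = -5$ ($t = - 5 \left(0 \cdot 2 + 1\right) = - 5 \left(0 + 1\right) = \left(-5\right) 1 = -5$)
$u{\left(J \right)} = 9676 \sqrt{J}$ ($u{\left(J \right)} = 4 \cdot 2419 \sqrt{J} = 9676 \sqrt{J}$)
$\frac{\left(1494 - 564\right)^{2}}{u{\left(p{\left(t \right)} \right)}} = \frac{\left(1494 - 564\right)^{2}}{9676 \sqrt{\left(-5\right)^{2}}} = \frac{930^{2}}{9676 \sqrt{25}} = \frac{864900}{9676 \cdot 5} = \frac{864900}{48380} = 864900 \cdot \frac{1}{48380} = \frac{43245}{2419}$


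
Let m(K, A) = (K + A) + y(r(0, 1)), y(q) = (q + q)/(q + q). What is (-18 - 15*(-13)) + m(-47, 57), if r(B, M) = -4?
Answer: 188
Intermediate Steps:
y(q) = 1 (y(q) = (2*q)/((2*q)) = (2*q)*(1/(2*q)) = 1)
m(K, A) = 1 + A + K (m(K, A) = (K + A) + 1 = (A + K) + 1 = 1 + A + K)
(-18 - 15*(-13)) + m(-47, 57) = (-18 - 15*(-13)) + (1 + 57 - 47) = (-18 + 195) + 11 = 177 + 11 = 188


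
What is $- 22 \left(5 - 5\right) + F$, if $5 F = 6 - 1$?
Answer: $1$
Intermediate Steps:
$F = 1$ ($F = \frac{6 - 1}{5} = \frac{1}{5} \cdot 5 = 1$)
$- 22 \left(5 - 5\right) + F = - 22 \left(5 - 5\right) + 1 = \left(-22\right) 0 + 1 = 0 + 1 = 1$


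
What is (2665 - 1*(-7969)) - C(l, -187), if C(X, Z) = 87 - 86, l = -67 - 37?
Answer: 10633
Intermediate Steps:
l = -104
C(X, Z) = 1
(2665 - 1*(-7969)) - C(l, -187) = (2665 - 1*(-7969)) - 1*1 = (2665 + 7969) - 1 = 10634 - 1 = 10633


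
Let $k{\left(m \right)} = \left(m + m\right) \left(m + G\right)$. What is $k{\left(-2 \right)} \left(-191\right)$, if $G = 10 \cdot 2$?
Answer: $13752$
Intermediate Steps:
$G = 20$
$k{\left(m \right)} = 2 m \left(20 + m\right)$ ($k{\left(m \right)} = \left(m + m\right) \left(m + 20\right) = 2 m \left(20 + m\right)$)
$k{\left(-2 \right)} \left(-191\right) = 2 \left(-2\right) \left(20 - 2\right) \left(-191\right) = 2 \left(-2\right) 18 \left(-191\right) = \left(-72\right) \left(-191\right) = 13752$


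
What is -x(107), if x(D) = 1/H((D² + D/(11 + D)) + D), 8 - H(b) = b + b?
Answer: 59/1363243 ≈ 4.3279e-5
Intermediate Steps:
H(b) = 8 - 2*b (H(b) = 8 - (b + b) = 8 - 2*b)
x(D) = 1/(8 - 2*D - 2*D² - 2*D/(11 + D)) (x(D) = 1/(8 - 2*((D² + D/(11 + D)) + D)) = 1/(8 - 2*(D + D² + D/(11 + D))) = 1/(8 + (-2*D - 2*D² - 2*D/(11 + D))) = 1/(8 - 2*D - 2*D² - 2*D/(11 + D)))
-x(107) = -(-11 - 1*107)/(2*(-44 + 107³ + 8*107 + 12*107²)) = -(-11 - 107)/(2*(-44 + 1225043 + 856 + 12*11449)) = -(-118)/(2*(-44 + 1225043 + 856 + 137388)) = -(-118)/(2*1363243) = -1*(-59/1363243) = 59/1363243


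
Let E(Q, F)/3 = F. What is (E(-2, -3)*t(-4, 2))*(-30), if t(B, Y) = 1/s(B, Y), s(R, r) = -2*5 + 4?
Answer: -45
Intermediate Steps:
s(R, r) = -6 (s(R, r) = -10 + 4 = -6)
E(Q, F) = 3*F
t(B, Y) = -1/6 (t(B, Y) = 1/(-6) = -1/6)
(E(-2, -3)*t(-4, 2))*(-30) = ((3*(-3))*(-1/6))*(-30) = -9*(-1/6)*(-30) = (3/2)*(-30) = -45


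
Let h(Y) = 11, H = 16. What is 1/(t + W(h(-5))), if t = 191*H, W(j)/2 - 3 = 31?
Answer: 1/3124 ≈ 0.00032010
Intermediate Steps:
W(j) = 68 (W(j) = 6 + 2*31 = 6 + 62 = 68)
t = 3056 (t = 191*16 = 3056)
1/(t + W(h(-5))) = 1/(3056 + 68) = 1/3124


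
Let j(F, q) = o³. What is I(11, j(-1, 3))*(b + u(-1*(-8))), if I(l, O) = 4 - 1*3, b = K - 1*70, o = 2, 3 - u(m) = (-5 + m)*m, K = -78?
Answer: -169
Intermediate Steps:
u(m) = 3 - m*(-5 + m) (u(m) = 3 - (-5 + m)*m = 3 - m*(-5 + m))
b = -148 (b = -78 - 1*70 = -78 - 70 = -148)
j(F, q) = 8 (j(F, q) = 2³ = 8)
I(l, O) = 1 (I(l, O) = 4 - 3 = 1)
I(11, j(-1, 3))*(b + u(-1*(-8))) = 1*(-148 + (3 - (-1*(-8))² + 5*(-1*(-8)))) = 1*(-148 + (3 - 1*8² + 5*8)) = 1*(-148 + (3 - 1*64 + 40)) = 1*(-148 + (3 - 64 + 40)) = 1*(-148 - 21) = 1*(-169) = -169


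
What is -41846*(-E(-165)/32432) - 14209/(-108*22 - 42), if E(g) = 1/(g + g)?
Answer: 324725409/55296560 ≈ 5.8724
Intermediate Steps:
E(g) = 1/(2*g)
-41846*(-E(-165)/32432) - 14209/(-108*22 - 42) = -41846/((-32432/((½)/(-165)))) - 14209/(-108*22 - 42) = -41846/((-32432/((½)*(-1/165)))) - 14209/(-2376 - 42) = -41846/((-32432/(-1/330))) - 14209/(-2418) = -41846/((-32432*(-330))) - 14209*(-1/2418) = -41846/10702560 + 1093/186 = -41846*1/10702560 + 1093/186 = -20923/5351280 + 1093/186 = 324725409/55296560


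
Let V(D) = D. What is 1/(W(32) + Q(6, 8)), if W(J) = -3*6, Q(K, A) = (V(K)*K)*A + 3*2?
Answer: 1/276 ≈ 0.0036232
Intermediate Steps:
Q(K, A) = 6 + A*K² (Q(K, A) = (K*K)*A + 3*2 = K²*A + 6 = A*K² + 6 = 6 + A*K²)
W(J) = -18
1/(W(32) + Q(6, 8)) = 1/(-18 + (6 + 8*6²)) = 1/(-18 + (6 + 8*36)) = 1/(-18 + (6 + 288)) = 1/(-18 + 294) = 1/276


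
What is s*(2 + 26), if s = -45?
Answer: -1260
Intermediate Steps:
s*(2 + 26) = -45*(2 + 26) = -45*28 = -1260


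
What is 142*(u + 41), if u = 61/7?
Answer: 49416/7 ≈ 7059.4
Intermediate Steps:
u = 61/7 (u = 61*(⅐) = 61/7 ≈ 8.7143)
142*(u + 41) = 142*(61/7 + 41) = 142*(348/7) = 49416/7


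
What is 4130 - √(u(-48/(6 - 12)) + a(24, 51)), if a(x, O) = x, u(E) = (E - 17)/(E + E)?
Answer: 4130 - 5*√15/4 ≈ 4125.2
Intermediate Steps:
u(E) = (-17 + E)/(2*E) (u(E) = (-17 + E)/((2*E)) = (-17 + E)*(1/(2*E)) = (-17 + E)/(2*E))
4130 - √(u(-48/(6 - 12)) + a(24, 51)) = 4130 - √((-17 - 48/(6 - 12))/(2*((-48/(6 - 12)))) + 24) = 4130 - √((-17 - 48/(-6))/(2*((-48/(-6)))) + 24) = 4130 - √((-17 - 48*(-⅙))/(2*((-48*(-⅙)))) + 24) = 4130 - √((½)*(-17 + 8)/8 + 24) = 4130 - √((½)*(⅛)*(-9) + 24) = 4130 - √(-9/16 + 24) = 4130 - √(375/16) = 4130 - 5*√15/4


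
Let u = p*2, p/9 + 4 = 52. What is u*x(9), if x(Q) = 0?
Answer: 0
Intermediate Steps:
p = 432 (p = -36 + 9*52 = -36 + 468 = 432)
u = 864 (u = 432*2 = 864)
u*x(9) = 864*0 = 0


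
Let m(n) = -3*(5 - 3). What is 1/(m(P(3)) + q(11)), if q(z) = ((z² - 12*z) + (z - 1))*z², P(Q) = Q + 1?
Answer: -1/127 ≈ -0.0078740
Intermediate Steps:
P(Q) = 1 + Q
q(z) = z²*(-1 + z² - 11*z) (q(z) = ((z² - 12*z) + (-1 + z))*z² = (-1 + z² - 11*z)*z² = z²*(-1 + z² - 11*z))
m(n) = -6 (m(n) = -3*2 = -6)
1/(m(P(3)) + q(11)) = 1/(-6 + 11²*(-1 + 11² - 11*11)) = 1/(-6 + 121*(-1 + 121 - 121)) = 1/(-6 + 121*(-1)) = 1/(-6 - 121) = 1/(-127) = -1/127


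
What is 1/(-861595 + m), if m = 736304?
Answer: -1/125291 ≈ -7.9814e-6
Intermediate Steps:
1/(-861595 + m) = 1/(-861595 + 736304) = 1/(-125291) = -1/125291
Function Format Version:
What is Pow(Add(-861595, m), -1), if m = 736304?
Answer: Rational(-1, 125291) ≈ -7.9814e-6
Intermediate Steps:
Pow(Add(-861595, m), -1) = Pow(Add(-861595, 736304), -1) = Pow(-125291, -1) = Rational(-1, 125291)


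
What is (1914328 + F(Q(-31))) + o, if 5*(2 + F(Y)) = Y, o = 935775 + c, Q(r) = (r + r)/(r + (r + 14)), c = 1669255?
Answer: 542322751/120 ≈ 4.5194e+6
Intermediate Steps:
Q(r) = 2*r/(14 + 2*r) (Q(r) = (2*r)/(r + (14 + r)) = (2*r)/(14 + 2*r) = 2*r/(14 + 2*r))
o = 2605030 (o = 935775 + 1669255 = 2605030)
F(Y) = -2 + Y/5
(1914328 + F(Q(-31))) + o = (1914328 + (-2 + (-31/(7 - 31))/5)) + 2605030 = (1914328 + (-2 + (-31/(-24))/5)) + 2605030 = (1914328 + (-2 + (-31*(-1/24))/5)) + 2605030 = (1914328 + (-2 + (1/5)*(31/24))) + 2605030 = (1914328 + (-2 + 31/120)) + 2605030 = (1914328 - 209/120) + 2605030 = 229719151/120 + 2605030 = 542322751/120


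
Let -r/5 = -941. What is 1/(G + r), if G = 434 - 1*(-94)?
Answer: 1/5233 ≈ 0.00019110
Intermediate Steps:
G = 528 (G = 434 + 94 = 528)
r = 4705 (r = -5*(-941) = 4705)
1/(G + r) = 1/(528 + 4705) = 1/5233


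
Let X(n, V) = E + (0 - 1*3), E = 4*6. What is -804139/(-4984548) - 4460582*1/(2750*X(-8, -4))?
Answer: -528274906183/6853753500 ≈ -77.078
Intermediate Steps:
E = 24
X(n, V) = 21 (X(n, V) = 24 + (0 - 1*3) = 24 + (0 - 3) = 24 - 3 = 21)
-804139/(-4984548) - 4460582*1/(2750*X(-8, -4)) = -804139/(-4984548) - 4460582/(2750*21) = -804139*(-1/4984548) - 4460582/57750 = 804139/4984548 - 4460582*1/57750 = 804139/4984548 - 318613/4125 = -528274906183/6853753500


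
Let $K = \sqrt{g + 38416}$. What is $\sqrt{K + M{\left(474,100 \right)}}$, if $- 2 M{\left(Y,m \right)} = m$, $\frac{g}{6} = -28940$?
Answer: $\sqrt{-50 + 2 i \sqrt{33806}} \approx 12.671 + 14.511 i$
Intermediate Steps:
$g = -173640$ ($g = 6 \left(-28940\right) = -173640$)
$M{\left(Y,m \right)} = - \frac{m}{2}$
$K = 2 i \sqrt{33806}$ ($K = \sqrt{-173640 + 38416} = \sqrt{-135224} = 2 i \sqrt{33806} \approx 367.73 i$)
$\sqrt{K + M{\left(474,100 \right)}} = \sqrt{2 i \sqrt{33806} - 50} = \sqrt{-50 + 2 i \sqrt{33806}}$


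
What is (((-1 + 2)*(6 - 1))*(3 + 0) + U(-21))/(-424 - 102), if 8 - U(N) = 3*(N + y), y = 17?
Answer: -35/526 ≈ -0.066540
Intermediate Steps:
U(N) = -43 - 3*N (U(N) = 8 - 3*(N + 17) = 8 - 3*(17 + N) = 8 - (51 + 3*N) = 8 + (-51 - 3*N) = -43 - 3*N)
(((-1 + 2)*(6 - 1))*(3 + 0) + U(-21))/(-424 - 102) = (((-1 + 2)*(6 - 1))*(3 + 0) + (-43 - 3*(-21)))/(-424 - 102) = ((1*5)*3 + (-43 + 63))/(-526) = (5*3 + 20)*(-1/526) = (15 + 20)*(-1/526) = 35*(-1/526) = -35/526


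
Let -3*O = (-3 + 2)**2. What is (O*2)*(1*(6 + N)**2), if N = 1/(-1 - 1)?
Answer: -121/6 ≈ -20.167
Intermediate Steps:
O = -1/3 (O = -(-3 + 2)**2/3 = -1/3*(-1)**2 = -1/3*1 = -1/3 ≈ -0.33333)
N = -1/2 (N = 1/(-2) = -1/2 ≈ -0.50000)
(O*2)*(1*(6 + N)**2) = (-1/3*2)*(1*(6 - 1/2)**2) = -2*(11/2)**2/3 = -2*121/(3*4) = -2/3*121/4 = -121/6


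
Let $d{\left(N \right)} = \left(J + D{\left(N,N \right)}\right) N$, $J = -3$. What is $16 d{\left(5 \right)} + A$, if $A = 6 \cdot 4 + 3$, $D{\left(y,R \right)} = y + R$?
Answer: $587$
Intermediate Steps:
$D{\left(y,R \right)} = R + y$
$d{\left(N \right)} = N \left(-3 + 2 N\right)$ ($d{\left(N \right)} = \left(-3 + \left(N + N\right)\right) N = \left(-3 + 2 N\right) N = N \left(-3 + 2 N\right)$)
$A = 27$ ($A = 24 + 3 = 27$)
$16 d{\left(5 \right)} + A = 16 \cdot 5 \left(-3 + 2 \cdot 5\right) + 27 = 16 \cdot 5 \left(-3 + 10\right) + 27 = 16 \cdot 5 \cdot 7 + 27 = 16 \cdot 35 + 27 = 560 + 27 = 587$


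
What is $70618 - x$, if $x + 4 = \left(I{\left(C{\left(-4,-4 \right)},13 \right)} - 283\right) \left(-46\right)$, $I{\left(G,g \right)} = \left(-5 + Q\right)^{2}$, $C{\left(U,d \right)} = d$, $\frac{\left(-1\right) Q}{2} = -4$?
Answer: $58018$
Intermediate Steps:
$Q = 8$ ($Q = \left(-2\right) \left(-4\right) = 8$)
$I{\left(G,g \right)} = 9$ ($I{\left(G,g \right)} = \left(-5 + 8\right)^{2} = 3^{2} = 9$)
$x = 12600$ ($x = -4 + \left(9 - 283\right) \left(-46\right) = -4 - -12604 = -4 + 12604 = 12600$)
$70618 - x = 70618 - 12600 = 58018$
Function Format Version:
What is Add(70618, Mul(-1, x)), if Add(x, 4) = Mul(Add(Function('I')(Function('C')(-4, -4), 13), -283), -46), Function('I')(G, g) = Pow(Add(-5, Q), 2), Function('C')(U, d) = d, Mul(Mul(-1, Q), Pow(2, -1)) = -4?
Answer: 58018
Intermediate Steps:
Q = 8 (Q = Mul(-2, -4) = 8)
Function('I')(G, g) = 9 (Function('I')(G, g) = Pow(Add(-5, 8), 2) = Pow(3, 2) = 9)
x = 12600 (x = Add(-4, Mul(Add(9, -283), -46)) = Add(-4, Mul(-274, -46)) = Add(-4, 12604) = 12600)
Add(70618, Mul(-1, x)) = Add(70618, Mul(-1, 12600)) = Add(70618, -12600) = 58018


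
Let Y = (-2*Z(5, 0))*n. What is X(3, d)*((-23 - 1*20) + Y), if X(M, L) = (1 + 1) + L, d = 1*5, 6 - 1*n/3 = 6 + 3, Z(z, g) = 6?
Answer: 455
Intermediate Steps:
n = -9 (n = 18 - 3*(6 + 3) = 18 - 3*9 = 18 - 27 = -9)
d = 5
X(M, L) = 2 + L
Y = 108 (Y = -2*6*(-9) = -12*(-9) = 108)
X(3, d)*((-23 - 1*20) + Y) = (2 + 5)*((-23 - 1*20) + 108) = 7*((-23 - 20) + 108) = 7*(-43 + 108) = 7*65 = 455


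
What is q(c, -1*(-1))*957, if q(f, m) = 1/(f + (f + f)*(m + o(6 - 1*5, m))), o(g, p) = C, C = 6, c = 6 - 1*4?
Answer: 319/10 ≈ 31.900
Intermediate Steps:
c = 2 (c = 6 - 4 = 2)
o(g, p) = 6
q(f, m) = 1/(f + 2*f*(6 + m)) (q(f, m) = 1/(f + (f + f)*(m + 6)) = 1/(f + (2*f)*(6 + m)) = 1/(f + 2*f*(6 + m)))
q(c, -1*(-1))*957 = (1/(2*(13 + 2*(-1*(-1)))))*957 = (1/(2*(13 + 2*1)))*957 = (1/(2*(13 + 2)))*957 = ((½)/15)*957 = ((½)*(1/15))*957 = (1/30)*957 = 319/10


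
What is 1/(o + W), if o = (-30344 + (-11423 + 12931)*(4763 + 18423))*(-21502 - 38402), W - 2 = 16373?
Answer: -1/2092694945801 ≈ -4.7785e-13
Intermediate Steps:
W = 16375 (W = 2 + 16373 = 16375)
o = -2092694962176 (o = (-30344 + 1508*23186)*(-59904) = (-30344 + 34964488)*(-59904) = 34934144*(-59904) = -2092694962176)
1/(o + W) = 1/(-2092694962176 + 16375) = 1/(-2092694945801) = -1/2092694945801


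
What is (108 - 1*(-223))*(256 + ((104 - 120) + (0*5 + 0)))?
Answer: 79440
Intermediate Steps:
(108 - 1*(-223))*(256 + ((104 - 120) + (0*5 + 0))) = (108 + 223)*(256 + (-16 + (0 + 0))) = 331*(256 + (-16 + 0)) = 331*(256 - 16) = 331*240 = 79440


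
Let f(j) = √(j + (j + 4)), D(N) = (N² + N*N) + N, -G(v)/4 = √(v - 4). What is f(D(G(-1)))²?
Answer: -316 - 8*I*√5 ≈ -316.0 - 17.889*I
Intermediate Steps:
G(v) = -4*√(-4 + v) (G(v) = -4*√(v - 4) = -4*√(-4 + v))
D(N) = N + 2*N² (D(N) = (N² + N²) + N = 2*N² + N = N + 2*N²)
f(j) = √(4 + 2*j) (f(j) = √(j + (4 + j)) = √(4 + 2*j))
f(D(G(-1)))² = (√(4 + 2*((-4*√(-4 - 1))*(1 + 2*(-4*√(-4 - 1))))))² = (√(4 + 2*((-4*I*√5)*(1 + 2*(-4*I*√5)))))² = (√(4 + 2*((-4*I*√5)*(1 - 8*I*√5))))² = (√(4 + 2*(-4*I*√5*(1 - 8*I*√5))))² = (√(4 - 8*I*√5*(1 - 8*I*√5)))² = 4 - 8*I*√5*(1 - 8*I*√5)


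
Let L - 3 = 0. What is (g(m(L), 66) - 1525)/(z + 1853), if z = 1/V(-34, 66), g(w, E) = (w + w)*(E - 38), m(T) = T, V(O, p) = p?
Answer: -89562/122299 ≈ -0.73232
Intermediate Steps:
L = 3 (L = 3 + 0 = 3)
g(w, E) = 2*w*(-38 + E) (g(w, E) = (2*w)*(-38 + E) = 2*w*(-38 + E))
z = 1/66 ≈ 0.015152
(g(m(L), 66) - 1525)/(z + 1853) = (2*3*(-38 + 66) - 1525)/(1/66 + 1853) = (2*3*28 - 1525)/(122299/66) = (168 - 1525)*(66/122299) = -1357*66/122299 = -89562/122299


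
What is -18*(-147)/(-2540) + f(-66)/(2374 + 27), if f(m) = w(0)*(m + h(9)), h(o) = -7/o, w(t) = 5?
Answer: -32405057/27443430 ≈ -1.1808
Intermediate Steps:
f(m) = -35/9 + 5*m (f(m) = 5*(m - 7/9) = 5*(-7/9 + m) = -35/9 + 5*m)
-18*(-147)/(-2540) + f(-66)/(2374 + 27) = -18*(-147)/(-2540) + (-35/9 + 5*(-66))/(2374 + 27) = 2646*(-1/2540) + (-35/9 - 330)/2401 = -1323/1270 - 3005/9*1/2401 = -1323/1270 - 3005/21609 = -32405057/27443430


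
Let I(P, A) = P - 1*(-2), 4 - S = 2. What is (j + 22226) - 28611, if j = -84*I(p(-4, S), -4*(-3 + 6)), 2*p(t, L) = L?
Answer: -6637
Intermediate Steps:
S = 2 (S = 4 - 1*2 = 4 - 2 = 2)
p(t, L) = L/2
I(P, A) = 2 + P (I(P, A) = P + 2 = 2 + P)
j = -252 (j = -84*(2 + (½)*2) = -84*(2 + 1) = -84*3 = -252)
(j + 22226) - 28611 = (-252 + 22226) - 28611 = 21974 - 28611 = -6637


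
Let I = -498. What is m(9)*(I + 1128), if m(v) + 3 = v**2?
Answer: 49140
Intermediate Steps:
m(v) = -3 + v**2
m(9)*(I + 1128) = (-3 + 9**2)*(-498 + 1128) = (-3 + 81)*630 = 78*630 = 49140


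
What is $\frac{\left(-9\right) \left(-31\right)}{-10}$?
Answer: $- \frac{279}{10} \approx -27.9$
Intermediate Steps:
$\frac{\left(-9\right) \left(-31\right)}{-10} = 279 \left(- \frac{1}{10}\right) = - \frac{279}{10}$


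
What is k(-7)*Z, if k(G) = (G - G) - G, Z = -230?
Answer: -1610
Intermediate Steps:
k(G) = -G (k(G) = 0 - G = -G)
k(-7)*Z = -1*(-7)*(-230) = 7*(-230) = -1610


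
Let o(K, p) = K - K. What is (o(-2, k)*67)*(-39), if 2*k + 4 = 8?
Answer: 0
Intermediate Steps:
k = 2 (k = -2 + (½)*8 = -2 + 4 = 2)
o(K, p) = 0
(o(-2, k)*67)*(-39) = (0*67)*(-39) = 0*(-39) = 0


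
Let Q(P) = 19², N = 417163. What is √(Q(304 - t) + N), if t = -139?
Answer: 2*√104381 ≈ 646.16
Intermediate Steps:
Q(P) = 361
√(Q(304 - t) + N) = √(361 + 417163) = √417524 = 2*√104381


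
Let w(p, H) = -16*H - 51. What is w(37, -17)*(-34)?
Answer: -7514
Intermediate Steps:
w(p, H) = -51 - 16*H
w(37, -17)*(-34) = (-51 - 16*(-17))*(-34) = (-51 + 272)*(-34) = 221*(-34) = -7514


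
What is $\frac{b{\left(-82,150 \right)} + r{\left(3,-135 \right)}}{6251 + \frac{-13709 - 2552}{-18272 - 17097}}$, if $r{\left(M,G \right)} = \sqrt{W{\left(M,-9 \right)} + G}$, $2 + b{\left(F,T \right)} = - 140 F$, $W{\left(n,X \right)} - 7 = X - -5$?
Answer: $\frac{202982691}{110553940} + \frac{35369 i \sqrt{33}}{110553940} \approx 1.8361 + 0.0018378 i$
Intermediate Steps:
$W{\left(n,X \right)} = 12 + X$ ($W{\left(n,X \right)} = 7 + \left(X - -5\right) = 7 + \left(X + 5\right) = 7 + \left(5 + X\right) = 12 + X$)
$b{\left(F,T \right)} = -2 - 140 F$
$r{\left(M,G \right)} = \sqrt{3 + G}$ ($r{\left(M,G \right)} = \sqrt{\left(12 - 9\right) + G} = \sqrt{3 + G}$)
$\frac{b{\left(-82,150 \right)} + r{\left(3,-135 \right)}}{6251 + \frac{-13709 - 2552}{-18272 - 17097}} = \frac{\left(-2 - -11480\right) + \sqrt{3 - 135}}{6251 + \frac{-13709 - 2552}{-18272 - 17097}} = \frac{\left(-2 + 11480\right) + \sqrt{-132}}{6251 - \frac{16261}{-35369}} = \frac{11478 + 2 i \sqrt{33}}{6251 - - \frac{16261}{35369}} = \frac{11478 + 2 i \sqrt{33}}{6251 + \frac{16261}{35369}} = \frac{11478 + 2 i \sqrt{33}}{\frac{221107880}{35369}} = \left(11478 + 2 i \sqrt{33}\right) \frac{35369}{221107880} = \frac{202982691}{110553940} + \frac{35369 i \sqrt{33}}{110553940}$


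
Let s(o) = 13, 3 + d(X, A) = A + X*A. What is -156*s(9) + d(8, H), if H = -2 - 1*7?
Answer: -2112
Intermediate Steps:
H = -9 (H = -2 - 7 = -9)
d(X, A) = -3 + A + A*X (d(X, A) = -3 + (A + X*A) = -3 + (A + A*X) = -3 + A + A*X)
-156*s(9) + d(8, H) = -156*13 + (-3 - 9 - 9*8) = -2028 + (-3 - 9 - 72) = -2028 - 84 = -2112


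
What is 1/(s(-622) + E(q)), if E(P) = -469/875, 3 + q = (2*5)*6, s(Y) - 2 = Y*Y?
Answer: 125/48360683 ≈ 2.5847e-6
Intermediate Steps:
s(Y) = 2 + Y² (s(Y) = 2 + Y*Y = 2 + Y²)
q = 57 (q = -3 + (2*5)*6 = -3 + 10*6 = -3 + 60 = 57)
E(P) = -67/125 (E(P) = -469*1/875 = -67/125)
1/(s(-622) + E(q)) = 1/((2 + (-622)²) - 67/125) = 1/((2 + 386884) - 67/125) = 1/(386886 - 67/125) = 1/(48360683/125) = 125/48360683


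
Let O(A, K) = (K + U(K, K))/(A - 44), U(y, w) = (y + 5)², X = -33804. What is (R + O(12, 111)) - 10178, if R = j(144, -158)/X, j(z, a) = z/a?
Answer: -25166868539/2373792 ≈ -10602.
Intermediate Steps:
U(y, w) = (5 + y)²
O(A, K) = (K + (5 + K)²)/(-44 + A) (O(A, K) = (K + (5 + K)²)/(A - 44) = (K + (5 + K)²)/(-44 + A))
R = 2/74181 (R = (144/(-158))/(-33804) = (144*(-1/158))*(-1/33804) = -72/79*(-1/33804) = 2/74181 ≈ 2.6961e-5)
(R + O(12, 111)) - 10178 = (2/74181 + (111 + (5 + 111)²)/(-44 + 12)) - 10178 = (2/74181 + (111 + 116²)/(-32)) - 10178 = (2/74181 - (111 + 13456)/32) - 10178 = (2/74181 - 1/32*13567) - 10178 = (2/74181 - 13567/32) - 10178 = -1006413563/2373792 - 10178 = -25166868539/2373792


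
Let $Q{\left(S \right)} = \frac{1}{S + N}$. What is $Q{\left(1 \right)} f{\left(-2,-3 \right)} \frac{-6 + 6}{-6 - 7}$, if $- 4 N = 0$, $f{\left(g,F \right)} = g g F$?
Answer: $0$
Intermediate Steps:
$f{\left(g,F \right)} = F g^{2}$ ($f{\left(g,F \right)} = g^{2} F = F g^{2}$)
$N = 0$ ($N = \left(- \frac{1}{4}\right) 0 = 0$)
$Q{\left(S \right)} = \frac{1}{S}$ ($Q{\left(S \right)} = \frac{1}{S + 0} = \frac{1}{S}$)
$Q{\left(1 \right)} f{\left(-2,-3 \right)} \frac{-6 + 6}{-6 - 7} = \frac{\left(-3\right) \left(-2\right)^{2}}{1} \frac{-6 + 6}{-6 - 7} = 1 \left(\left(-3\right) 4\right) \frac{0}{-13} = 1 \left(-12\right) 0 \left(- \frac{1}{13}\right) = \left(-12\right) 0 = 0$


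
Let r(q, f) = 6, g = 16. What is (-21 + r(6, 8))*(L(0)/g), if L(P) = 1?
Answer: -15/16 ≈ -0.93750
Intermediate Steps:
(-21 + r(6, 8))*(L(0)/g) = (-21 + 6)*(1/16) = -15/16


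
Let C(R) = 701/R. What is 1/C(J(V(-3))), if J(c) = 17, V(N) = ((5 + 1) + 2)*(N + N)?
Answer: 17/701 ≈ 0.024251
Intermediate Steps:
V(N) = 16*N (V(N) = (6 + 2)*(2*N) = 8*(2*N) = 16*N)
1/C(J(V(-3))) = 1/(701/17) = 17/701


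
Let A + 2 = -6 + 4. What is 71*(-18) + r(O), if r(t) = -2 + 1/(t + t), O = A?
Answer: -10241/8 ≈ -1280.1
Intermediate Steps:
A = -4 (A = -2 + (-6 + 4) = -2 - 2 = -4)
O = -4
r(t) = -2 + 1/(2*t)
71*(-18) + r(O) = 71*(-18) + (-2 + (½)/(-4)) = -1278 + (-2 + (½)*(-¼)) = -1278 + (-2 - ⅛) = -1278 - 17/8 = -10241/8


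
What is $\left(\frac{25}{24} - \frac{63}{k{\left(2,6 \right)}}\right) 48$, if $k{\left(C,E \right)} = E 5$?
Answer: $- \frac{254}{5} \approx -50.8$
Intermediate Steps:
$k{\left(C,E \right)} = 5 E$
$\left(\frac{25}{24} - \frac{63}{k{\left(2,6 \right)}}\right) 48 = \left(\frac{25}{24} - \frac{63}{5 \cdot 6}\right) 48 = \left(25 \cdot \frac{1}{24} - \frac{63}{30}\right) 48 = \left(\frac{25}{24} - \frac{21}{10}\right) 48 = \left(- \frac{127}{120}\right) 48 = - \frac{254}{5}$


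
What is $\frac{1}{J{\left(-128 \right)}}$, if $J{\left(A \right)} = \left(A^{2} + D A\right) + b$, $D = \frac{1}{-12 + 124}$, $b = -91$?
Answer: $\frac{7}{114043} \approx 6.138 \cdot 10^{-5}$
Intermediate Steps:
$D = \frac{1}{112} \approx 0.0089286$
$J{\left(A \right)} = -91 + A^{2} + \frac{A}{112}$ ($J{\left(A \right)} = \left(A^{2} + \frac{A}{112}\right) - 91 = -91 + A^{2} + \frac{A}{112}$)
$\frac{1}{J{\left(-128 \right)}} = \frac{1}{-91 + \left(-128\right)^{2} + \frac{1}{112} \left(-128\right)} = \frac{1}{-91 + 16384 - \frac{8}{7}} = \frac{1}{\frac{114043}{7}} = \frac{7}{114043}$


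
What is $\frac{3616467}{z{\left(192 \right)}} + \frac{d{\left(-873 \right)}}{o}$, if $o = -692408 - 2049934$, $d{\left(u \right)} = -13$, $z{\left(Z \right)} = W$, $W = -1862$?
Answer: $- \frac{2479397330377}{1276560201} \approx -1942.2$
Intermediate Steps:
$z{\left(Z \right)} = -1862$
$o = -2742342$
$\frac{3616467}{z{\left(192 \right)}} + \frac{d{\left(-873 \right)}}{o} = \frac{3616467}{-1862} - \frac{13}{-2742342} = 3616467 \left(- \frac{1}{1862}\right) - - \frac{13}{2742342} = - \frac{3616467}{1862} + \frac{13}{2742342} = - \frac{2479397330377}{1276560201}$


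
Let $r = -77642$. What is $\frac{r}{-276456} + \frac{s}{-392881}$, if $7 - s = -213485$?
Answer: $- \frac{14258538875}{54307154868} \approx -0.26255$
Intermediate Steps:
$s = 213492$ ($s = 7 - -213485 = 7 + 213485 = 213492$)
$\frac{r}{-276456} + \frac{s}{-392881} = - \frac{77642}{-276456} + \frac{213492}{-392881} = \left(-77642\right) \left(- \frac{1}{276456}\right) + 213492 \left(- \frac{1}{392881}\right) = \frac{38821}{138228} - \frac{213492}{392881} = - \frac{14258538875}{54307154868}$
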